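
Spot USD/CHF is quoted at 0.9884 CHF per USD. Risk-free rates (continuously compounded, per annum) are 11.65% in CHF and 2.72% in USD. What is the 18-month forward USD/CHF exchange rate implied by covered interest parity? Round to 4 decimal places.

F = S·e^((r_CHF − r_USD)T) = 0.9884 · e^((0.1165 − 0.0272) × 18/12)
= 0.9884 · e^0.133950 = 0.9884 × 1.143336
F = 1.1301 CHF per USD

1.1301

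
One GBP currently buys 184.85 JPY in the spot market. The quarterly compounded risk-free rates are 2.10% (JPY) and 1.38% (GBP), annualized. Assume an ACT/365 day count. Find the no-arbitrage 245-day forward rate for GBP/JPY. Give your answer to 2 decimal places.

By covered interest parity, F = S · (1+r_JPY/4)^(4T) / (1+r_GBP/4)^(4T)
= 184.85 × 1.014158 / 1.009290 = 184.85 × 1.004823
F = 185.74 JPY per GBP

185.74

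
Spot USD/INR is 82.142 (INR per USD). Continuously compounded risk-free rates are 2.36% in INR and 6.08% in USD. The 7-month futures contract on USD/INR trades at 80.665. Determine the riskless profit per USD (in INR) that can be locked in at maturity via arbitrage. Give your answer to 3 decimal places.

0.286 per USD (in INR)

Fair futures: F* = S·e^(carry·T), with carry = (r_INR − r_USD) = 0.0236 − 0.0608 = -0.0372
F* = 82.142 · e^(-0.0372 × 7/12) = 82.142 · e^-0.021700 = 82.142 × 0.978534 = 80.3787
Market 80.665 > fair 80.3787: forward overpriced → cash-and-carry (buy spot, short the forward).
At maturity, profit = |F_mkt − F*| = |80.665 − 80.3787| = 0.286 per USD (in INR)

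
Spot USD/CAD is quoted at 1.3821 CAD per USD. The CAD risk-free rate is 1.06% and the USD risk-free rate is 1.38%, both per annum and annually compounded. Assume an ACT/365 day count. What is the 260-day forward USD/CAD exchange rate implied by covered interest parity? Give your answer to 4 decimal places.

By covered interest parity, F = S · (1+r_CAD)^T / (1+r_USD)^T
= 1.3821 × 1.007539 / 1.009811 = 1.3821 × 0.997750
F = 1.3790 CAD per USD

1.3790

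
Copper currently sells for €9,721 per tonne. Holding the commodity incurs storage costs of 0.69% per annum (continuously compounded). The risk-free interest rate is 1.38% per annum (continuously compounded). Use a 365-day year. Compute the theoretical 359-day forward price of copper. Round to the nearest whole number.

€9,921 per tonne

Net carry = r + u − y = 0.0138 + 0.0069 − 0.0000 = 0.0207
F = S·e^((r+u−y)T) = 9721 · e^(0.0207 × 359/365) = 9721 · e^0.020360
= 9721 × 1.020569 = €9,921 per tonne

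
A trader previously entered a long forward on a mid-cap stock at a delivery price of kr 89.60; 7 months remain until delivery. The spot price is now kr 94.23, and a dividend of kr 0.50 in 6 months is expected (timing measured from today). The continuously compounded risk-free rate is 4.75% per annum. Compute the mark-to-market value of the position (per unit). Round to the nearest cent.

PV(remaining dividends) I = 0.50·e^(−0.0475·6/12) = 0.4883
Current forward F = (S − I)·e^(rT) = (94.23 − 0.4883)·e^(0.0475·7/12) = 93.7417 × 1.028096 = 96.3755
Value (long) = (F − K)·e^(−rT) = (96.3755 − 89.60) × 0.972672 = 6.5903
Value = kr 6.59

kr 6.59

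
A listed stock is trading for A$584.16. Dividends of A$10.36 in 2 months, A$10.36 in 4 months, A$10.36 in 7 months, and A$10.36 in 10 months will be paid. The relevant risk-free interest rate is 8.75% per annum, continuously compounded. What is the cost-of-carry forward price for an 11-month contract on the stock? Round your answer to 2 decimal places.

PV(dividends) I = 10.36·e^(−0.0875·2/12) + 10.36·e^(−0.0875·4/12) + 10.36·e^(−0.0875·7/12) + 10.36·e^(−0.0875·10/12)
I = 10.2100 + 10.0622 + 9.8445 + 9.6315 = 39.7482
F = (S − I)·e^(rT) = (584.16 − 39.7482) · e^(0.0875·11/12)
= 544.4118 · e^0.080208 = 544.4118 × 1.083512 = A$589.88

A$589.88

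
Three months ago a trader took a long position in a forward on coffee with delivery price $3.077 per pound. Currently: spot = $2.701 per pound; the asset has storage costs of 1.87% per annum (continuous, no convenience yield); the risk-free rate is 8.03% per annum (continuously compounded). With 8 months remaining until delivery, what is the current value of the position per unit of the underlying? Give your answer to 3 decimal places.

Current fair forward for the remaining 8 months: F = S·e^((r + u)·T), (r + u) = 0.0803 + 0.0187 = 0.0990
F = 2.701 · e^(0.0990 × 8/12) = 2.701 × 1.068227 = 2.8853
Value of long forward = (F − K)·e^(−rT) = (2.8853 − 3.077) · e^(−0.0803·8/12)
= -0.1917 × 0.947874 = -0.182

-$0.182 per pound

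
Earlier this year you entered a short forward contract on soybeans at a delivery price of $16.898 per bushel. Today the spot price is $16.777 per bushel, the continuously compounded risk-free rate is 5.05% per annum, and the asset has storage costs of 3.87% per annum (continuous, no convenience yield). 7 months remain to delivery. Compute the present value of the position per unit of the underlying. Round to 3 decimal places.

-$0.753 per bushel

Current fair forward for the remaining 7 months: F = S·e^((r + u)·T), (r + u) = 0.0505 + 0.0387 = 0.0892
F = 16.777 · e^(0.0892 × 7/12) = 16.777 × 1.053411 = 17.6731
Value of long forward = (F − K)·e^(−rT) = (17.6731 − 16.898) · e^(−0.0505·7/12)
= 0.7751 × 0.970971 = 0.753
Short position value = −(long value) = -$0.753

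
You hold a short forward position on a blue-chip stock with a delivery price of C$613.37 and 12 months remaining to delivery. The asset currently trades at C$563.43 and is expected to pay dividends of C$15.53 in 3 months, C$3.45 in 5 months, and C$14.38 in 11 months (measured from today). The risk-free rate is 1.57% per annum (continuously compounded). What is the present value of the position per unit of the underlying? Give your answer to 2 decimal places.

C$73.46

PV(remaining dividends) I = 15.53·e^(−0.0157·3/12) + 3.45·e^(−0.0157·5/12) + 14.38·e^(−0.0157·11/12) = 33.0712
Current forward F = (S − I)·e^(rT) = (563.43 − 33.0712)·e^(0.0157·12/12) = 530.3588 × 1.015824 = 538.7512
Value (long) = (F − K)·e^(−rT) = (538.7512 − 613.37) × 0.984423 = -73.4565
Short position value = −(long value) = C$73.46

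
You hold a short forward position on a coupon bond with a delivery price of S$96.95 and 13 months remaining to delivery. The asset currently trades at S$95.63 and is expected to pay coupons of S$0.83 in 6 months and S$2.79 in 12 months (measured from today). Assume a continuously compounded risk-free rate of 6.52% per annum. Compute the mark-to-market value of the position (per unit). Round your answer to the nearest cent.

PV(remaining coupons) I = 0.83·e^(−0.0652·6/12) + 2.79·e^(−0.0652·12/12) = 3.4173
Current forward F = (S − I)·e^(rT) = (95.63 − 3.4173)·e^(0.0652·13/12) = 92.2127 × 1.073188 = 98.9616
Value (long) = (F − K)·e^(−rT) = (98.9616 − 96.95) × 0.931803 = 1.8744
Short position value = −(long value) = -S$1.87

-S$1.87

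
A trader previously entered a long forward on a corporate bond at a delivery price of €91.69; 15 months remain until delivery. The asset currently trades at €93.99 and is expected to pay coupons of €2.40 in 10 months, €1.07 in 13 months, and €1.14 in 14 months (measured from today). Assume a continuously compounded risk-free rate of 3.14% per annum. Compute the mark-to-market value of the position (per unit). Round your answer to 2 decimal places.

PV(remaining coupons) I = 2.40·e^(−0.0314·10/12) + 1.07·e^(−0.0314·13/12) + 1.14·e^(−0.0314·14/12) = 4.4712
Current forward F = (S − I)·e^(rT) = (93.99 − 4.4712)·e^(0.0314·15/12) = 89.5188 × 1.040030 = 93.1022
Value (long) = (F − K)·e^(−rT) = (93.1022 − 91.69) × 0.961510 = 1.3578
Value = €1.36

€1.36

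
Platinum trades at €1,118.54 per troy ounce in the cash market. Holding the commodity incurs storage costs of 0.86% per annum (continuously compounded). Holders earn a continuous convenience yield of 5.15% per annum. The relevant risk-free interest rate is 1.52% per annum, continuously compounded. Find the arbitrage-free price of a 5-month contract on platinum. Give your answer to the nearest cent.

€1,105.70 per troy ounce

Net carry = r + u − y = 0.0152 + 0.0086 − 0.0515 = -0.0277
F = S·e^((r+u−y)T) = 1118.54 · e^(-0.0277 × 5/12) = 1118.54 · e^-0.01154167
= 1118.54 × 0.98852468 = €1,105.70 per troy ounce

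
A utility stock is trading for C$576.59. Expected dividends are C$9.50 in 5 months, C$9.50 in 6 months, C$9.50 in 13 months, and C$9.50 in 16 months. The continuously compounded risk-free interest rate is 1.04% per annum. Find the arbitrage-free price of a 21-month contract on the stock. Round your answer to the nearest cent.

PV(dividends) I = 9.50·e^(−0.0104·5/12) + 9.50·e^(−0.0104·6/12) + 9.50·e^(−0.0104·13/12) + 9.50·e^(−0.0104·16/12)
I = 9.4589 + 9.4507 + 9.3936 + 9.3692 = 37.6724
F = (S − I)·e^(rT) = (576.59 − 37.6724) · e^(0.0104·21/12)
= 538.9176 · e^0.018200 = 538.9176 × 1.018367 = C$548.82

C$548.82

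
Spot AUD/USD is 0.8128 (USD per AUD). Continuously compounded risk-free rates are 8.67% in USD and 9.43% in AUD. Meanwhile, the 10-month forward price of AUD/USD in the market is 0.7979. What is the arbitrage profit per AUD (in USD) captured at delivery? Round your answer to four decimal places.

0.0098 per AUD (in USD)

Fair forward: F* = S·e^(carry·T), with carry = (r_USD − r_AUD) = 0.0867 − 0.0943 = -0.0076
F* = 0.8128 · e^(-0.0076 × 10/12) = 0.8128 · e^-0.006333 = 0.8128 × 0.993687 = 0.8077
Market 0.7979 < fair 0.8077: forward underpriced → reverse cash-and-carry (short spot, go long the forward).
At maturity, profit = |F_mkt − F*| = |0.7979 − 0.8077| = 0.0098 per AUD (in USD)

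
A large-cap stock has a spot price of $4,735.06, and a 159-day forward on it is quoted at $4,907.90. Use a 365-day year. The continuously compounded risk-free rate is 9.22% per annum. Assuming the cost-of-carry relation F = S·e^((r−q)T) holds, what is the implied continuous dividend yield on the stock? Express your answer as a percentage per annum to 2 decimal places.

From F = S·e^((r−q)T): (r − q) = ln(F/S)/T
ln(4907.90/4735.06) = ln(1.036502) = 0.035852
(r − q) = 0.035852 / (159/365) = 0.082302
q = r − ln(F/S)/T = 0.0922 − 0.082302 = 0.009898
q = 0.99%

0.99%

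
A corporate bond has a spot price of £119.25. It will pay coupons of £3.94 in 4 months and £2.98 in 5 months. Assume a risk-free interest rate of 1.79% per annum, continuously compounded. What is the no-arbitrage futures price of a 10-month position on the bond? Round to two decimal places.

£114.06

PV(coupons) I = 3.94·e^(−0.0179·4/12) + 2.98·e^(−0.0179·5/12)
I = 3.9166 + 2.9579 = 6.8745
F = (S − I)·e^(rT) = (119.25 − 6.8745) · e^(0.0179·10/12)
= 112.3755 · e^0.014917 = 112.3755 × 1.015029 = £114.06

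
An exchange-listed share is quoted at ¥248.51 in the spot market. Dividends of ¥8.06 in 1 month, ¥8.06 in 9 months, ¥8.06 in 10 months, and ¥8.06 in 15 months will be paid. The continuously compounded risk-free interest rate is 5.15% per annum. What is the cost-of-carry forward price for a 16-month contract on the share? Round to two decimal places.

¥232.91

PV(dividends) I = 8.06·e^(−0.0515·1/12) + 8.06·e^(−0.0515·9/12) + 8.06·e^(−0.0515·10/12) + 8.06·e^(−0.0515·15/12)
I = 8.0255 + 7.7546 + 7.7214 + 7.5575 = 31.0590
F = (S − I)·e^(rT) = (248.51 − 31.0590) · e^(0.0515·16/12)
= 217.4510 · e^0.068667 = 217.4510 × 1.071079 = ¥232.91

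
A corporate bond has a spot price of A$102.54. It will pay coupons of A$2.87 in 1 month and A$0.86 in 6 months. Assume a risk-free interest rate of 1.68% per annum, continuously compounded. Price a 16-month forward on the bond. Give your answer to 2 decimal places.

PV(coupons) I = 2.87·e^(−0.0168·1/12) + 0.86·e^(−0.0168·6/12)
I = 2.8660 + 0.8528 = 3.7188
F = (S − I)·e^(rT) = (102.54 − 3.7188) · e^(0.0168·16/12)
= 98.8212 · e^0.022400 = 98.8212 × 1.022653 = A$101.06

A$101.06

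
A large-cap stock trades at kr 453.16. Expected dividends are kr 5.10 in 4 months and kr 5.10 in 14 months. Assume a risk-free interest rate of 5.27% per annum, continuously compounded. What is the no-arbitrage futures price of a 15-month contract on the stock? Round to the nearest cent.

PV(dividends) I = 5.10·e^(−0.0527·4/12) + 5.10·e^(−0.0527·14/12)
I = 5.0112 + 4.7959 = 9.8071
F = (S − I)·e^(rT) = (453.16 − 9.8071) · e^(0.0527·15/12)
= 443.3529 · e^0.065875 = 443.3529 × 1.068093 = kr 473.54

kr 473.54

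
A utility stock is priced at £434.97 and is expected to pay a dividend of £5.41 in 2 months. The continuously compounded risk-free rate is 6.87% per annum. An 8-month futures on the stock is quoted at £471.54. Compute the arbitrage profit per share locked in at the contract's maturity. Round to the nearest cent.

PV(dividends) I = 5.41·e^(−0.0687·2/12) = 5.3484
Fair futures F* = (S − I)·e^(rT) = (434.97 − 5.3484)·e^0.045800 = 429.6216 × 1.046865 = 449.7558
Market £471.54 > fair 449.7558: forward overpriced → cash-and-carry (borrow at r, buy the stock and collect the dividends, short the forward).
Profit at T = |F_mkt − F*| = |471.54 − 449.7558| = £21.78 per share

£21.78 per share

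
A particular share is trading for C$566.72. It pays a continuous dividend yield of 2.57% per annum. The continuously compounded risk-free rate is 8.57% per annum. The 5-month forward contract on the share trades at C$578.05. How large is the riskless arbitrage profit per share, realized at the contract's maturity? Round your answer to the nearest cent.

C$3.02 per share

Fair forward: F* = S·e^(carry·T), with carry = (r − q) = 0.0857 − 0.0257 = 0.0600
F* = 566.72 · e^(0.0600 × 5/12) = 566.72 · e^0.025000 = 566.72 × 1.025315 = C$581.0665
Market C$578.05 < fair C$581.0665: forward underpriced → reverse cash-and-carry (short spot, go long the forward).
At maturity, profit = |F_mkt − F*| = |578.05 − 581.0665| = C$3.02 per share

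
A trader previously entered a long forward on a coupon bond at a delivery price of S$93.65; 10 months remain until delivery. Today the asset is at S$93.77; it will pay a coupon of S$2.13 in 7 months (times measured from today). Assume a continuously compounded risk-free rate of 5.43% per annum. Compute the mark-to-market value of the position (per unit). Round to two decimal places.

S$2.20

PV(remaining coupons) I = 2.13·e^(−0.0543·7/12) = 2.0636
Current forward F = (S − I)·e^(rT) = (93.77 − 2.0636)·e^(0.0543·10/12) = 91.7064 × 1.046289 = 95.9514
Value (long) = (F − K)·e^(−rT) = (95.9514 − 93.65) × 0.955759 = 2.1996
Value = S$2.20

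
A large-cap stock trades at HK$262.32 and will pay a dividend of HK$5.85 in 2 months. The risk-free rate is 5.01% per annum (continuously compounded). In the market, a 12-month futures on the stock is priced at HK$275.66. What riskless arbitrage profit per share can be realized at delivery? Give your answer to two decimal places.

HK$5.96 per share

PV(dividends) I = 5.85·e^(−0.0501·2/12) = 5.8014
Fair futures F* = (S − I)·e^(rT) = (262.32 − 5.8014)·e^0.050100 = 256.5186 × 1.051376 = 269.6975
Market HK$275.66 > fair 269.6975: forward overpriced → cash-and-carry (borrow at r, buy the stock and collect the dividends, short the forward).
Profit at T = |F_mkt − F*| = |275.66 − 269.6975| = HK$5.96 per share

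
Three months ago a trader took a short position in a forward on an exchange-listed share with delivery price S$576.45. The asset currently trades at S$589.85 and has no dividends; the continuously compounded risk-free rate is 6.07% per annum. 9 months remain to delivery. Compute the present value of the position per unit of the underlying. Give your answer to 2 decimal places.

Current fair forward for the remaining 9 months: F = S·e^(r·T), r = 0.0607
F = 589.85 · e^(0.0607 × 9/12) = 589.85 × 1.046577 = 617.3234
Value of long forward = (F − K)·e^(−rT) = (617.3234 − 576.45) · e^(−0.0607·9/12)
= 40.8734 × 0.955496 = 39.05
Short position value = −(long value) = -S$39.05

-S$39.05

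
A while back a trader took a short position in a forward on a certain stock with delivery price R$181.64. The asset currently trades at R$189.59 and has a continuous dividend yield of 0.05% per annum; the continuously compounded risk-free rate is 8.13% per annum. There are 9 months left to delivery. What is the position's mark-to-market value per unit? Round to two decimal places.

-R$18.62

Current fair forward for the remaining 9 months: F = S·e^((r − q)·T), (r − q) = 0.0813 − 0.0005 = 0.0808
F = 189.59 · e^(0.0808 × 9/12) = 189.59 × 1.062474 = 201.4344
Value of long forward = (F − K)·e^(−rT) = (201.4344 − 181.64) · e^(−0.0813·9/12)
= 19.7944 × 0.940847 = 18.62
Short position value = −(long value) = -R$18.62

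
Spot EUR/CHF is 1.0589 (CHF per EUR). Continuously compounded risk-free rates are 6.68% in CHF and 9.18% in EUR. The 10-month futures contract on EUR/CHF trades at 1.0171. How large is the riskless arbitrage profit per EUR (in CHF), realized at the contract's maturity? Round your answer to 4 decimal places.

Fair futures: F* = S·e^(carry·T), with carry = (r_CHF − r_EUR) = 0.0668 − 0.0918 = -0.0250
F* = 1.0589 · e^(-0.0250 × 10/12) = 1.0589 · e^-0.020833 = 1.0589 × 0.979383 = 1.0371
Market 1.0171 < fair 1.0371: forward underpriced → reverse cash-and-carry (short spot, go long the forward).
At maturity, profit = |F_mkt − F*| = |1.0171 − 1.0371| = 0.0200 per EUR (in CHF)

0.0200 per EUR (in CHF)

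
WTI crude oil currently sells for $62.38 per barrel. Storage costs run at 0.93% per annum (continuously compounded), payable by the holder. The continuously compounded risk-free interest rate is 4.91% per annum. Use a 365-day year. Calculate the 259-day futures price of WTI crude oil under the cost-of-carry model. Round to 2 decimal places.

Net carry = r + u − y = 0.0491 + 0.0093 − 0.0000 = 0.0584
F = S·e^((r+u−y)T) = 62.38 · e^(0.0584 × 259/365) = 62.38 · e^0.041440
= 62.38 × 1.042311 = $65.02 per barrel

$65.02 per barrel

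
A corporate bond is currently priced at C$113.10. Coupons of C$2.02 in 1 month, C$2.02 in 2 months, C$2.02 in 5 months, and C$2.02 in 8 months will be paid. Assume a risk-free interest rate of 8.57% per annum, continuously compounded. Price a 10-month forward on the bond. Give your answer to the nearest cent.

C$113.04

PV(coupons) I = 2.02·e^(−0.0857·1/12) + 2.02·e^(−0.0857·2/12) + 2.02·e^(−0.0857·5/12) + 2.02·e^(−0.0857·8/12)
I = 2.0056 + 1.9914 + 1.9491 + 1.9078 = 7.8539
F = (S − I)·e^(rT) = (113.10 − 7.8539) · e^(0.0857·10/12)
= 105.2461 · e^0.071417 = 105.2461 × 1.074029 = C$113.04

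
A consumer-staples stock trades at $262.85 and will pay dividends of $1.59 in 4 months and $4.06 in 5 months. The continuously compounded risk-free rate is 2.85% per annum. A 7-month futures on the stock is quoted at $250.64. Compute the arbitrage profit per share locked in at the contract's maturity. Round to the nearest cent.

PV(dividends) I = 1.59·e^(−0.0285·4/12) + 4.06·e^(−0.0285·5/12) = 5.5870
Fair futures F* = (S − I)·e^(rT) = (262.85 − 5.5870)·e^0.016625 = 257.2630 × 1.016764 = 261.5758
Market $250.64 < fair 261.5758: forward underpriced → reverse cash-and-carry (short the stock, invest proceeds at r, pay the dividends, go long the forward).
Profit at T = |F_mkt − F*| = |250.64 − 261.5758| = $10.94 per share

$10.94 per share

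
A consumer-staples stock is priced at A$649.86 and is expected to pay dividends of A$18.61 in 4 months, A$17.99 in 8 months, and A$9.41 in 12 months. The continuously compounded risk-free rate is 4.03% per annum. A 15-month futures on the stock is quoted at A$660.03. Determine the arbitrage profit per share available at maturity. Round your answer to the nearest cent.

PV(dividends) I = 18.61·e^(−0.0403·4/12) + 17.99·e^(−0.0403·8/12) + 9.41·e^(−0.0403·12/12) = 44.9131
Fair futures F* = (S − I)·e^(rT) = (649.86 − 44.9131)·e^0.050375 = 604.9469 × 1.051665 = 636.2015
Market A$660.03 > fair 636.2015: forward overpriced → cash-and-carry (borrow at r, buy the stock and collect the dividends, short the forward).
Profit at T = |F_mkt − F*| = |660.03 − 636.2015| = A$23.83 per share

A$23.83 per share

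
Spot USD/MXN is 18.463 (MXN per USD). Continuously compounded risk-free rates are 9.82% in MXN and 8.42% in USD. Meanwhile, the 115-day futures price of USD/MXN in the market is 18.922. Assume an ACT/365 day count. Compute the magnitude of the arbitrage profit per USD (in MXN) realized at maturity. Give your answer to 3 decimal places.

Fair futures: F* = S·e^(carry·T), with carry = (r_MXN − r_USD) = 0.0982 − 0.0842 = 0.0140
F* = 18.463 · e^(0.0140 × 115/365) = 18.463 · e^0.004411 = 18.463 × 1.004421 = 18.5446
Market 18.922 > fair 18.5446: forward overpriced → cash-and-carry (buy spot, short the forward).
At maturity, profit = |F_mkt − F*| = |18.922 − 18.5446| = 0.377 per USD (in MXN)

0.377 per USD (in MXN)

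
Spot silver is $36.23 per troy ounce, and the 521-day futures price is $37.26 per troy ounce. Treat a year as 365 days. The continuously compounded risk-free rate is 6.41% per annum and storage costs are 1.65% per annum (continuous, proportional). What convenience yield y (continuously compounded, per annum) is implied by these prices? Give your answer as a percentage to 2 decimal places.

F = S·e^((r+u−y)T) ⇒ (r+u−y) = ln(F/S)/T
ln(37.26/36.23) = 0.028033; /T ⇒ 0.019639
y = r + u − ln(F/S)/T = 0.0641 + 0.0165 − 0.019639 = 0.060961
y = 6.10%

6.10%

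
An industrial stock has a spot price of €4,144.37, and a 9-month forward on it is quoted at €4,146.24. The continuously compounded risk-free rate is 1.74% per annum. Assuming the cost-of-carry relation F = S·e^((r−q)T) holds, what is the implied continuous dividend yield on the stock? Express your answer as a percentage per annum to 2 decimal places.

1.68%

From F = S·e^((r−q)T): (r − q) = ln(F/S)/T
ln(4146.24/4144.37) = ln(1.000451) = 0.000451
(r − q) = 0.000451 / (9/12) = 0.000601
q = r − ln(F/S)/T = 0.0174 − 0.000601 = 0.016799
q = 1.68%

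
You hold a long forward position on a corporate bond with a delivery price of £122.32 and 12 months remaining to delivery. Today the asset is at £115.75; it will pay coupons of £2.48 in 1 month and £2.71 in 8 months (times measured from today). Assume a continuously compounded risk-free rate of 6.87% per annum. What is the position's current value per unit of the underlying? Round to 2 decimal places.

PV(remaining coupons) I = 2.48·e^(−0.0687·1/12) + 2.71·e^(−0.0687·8/12) = 5.0545
Current forward F = (S − I)·e^(rT) = (115.75 − 5.0545)·e^(0.0687·12/12) = 110.6955 × 1.071115 = 118.5676
Value (long) = (F − K)·e^(−rT) = (118.5676 − 122.32) × 0.933607 = -3.5033
Value = -£3.50

-£3.50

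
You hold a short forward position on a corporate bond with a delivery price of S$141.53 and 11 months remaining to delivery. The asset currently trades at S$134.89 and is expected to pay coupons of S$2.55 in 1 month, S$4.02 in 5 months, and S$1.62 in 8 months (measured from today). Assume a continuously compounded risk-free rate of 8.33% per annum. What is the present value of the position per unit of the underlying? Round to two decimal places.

PV(remaining coupons) I = 2.55·e^(−0.0833·1/12) + 4.02·e^(−0.0833·5/12) + 1.62·e^(−0.0833·8/12) = 7.9477
Current forward F = (S − I)·e^(rT) = (134.89 − 7.9477)·e^(0.0833·11/12) = 126.9423 × 1.079349 = 137.0150
Value (long) = (F − K)·e^(−rT) = (137.0150 − 141.53) × 0.926484 = -4.1831
Short position value = −(long value) = S$4.18

S$4.18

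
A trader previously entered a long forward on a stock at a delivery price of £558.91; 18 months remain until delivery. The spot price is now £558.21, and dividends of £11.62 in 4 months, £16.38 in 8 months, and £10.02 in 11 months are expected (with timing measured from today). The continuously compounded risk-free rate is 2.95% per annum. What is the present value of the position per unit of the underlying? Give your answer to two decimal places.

PV(remaining dividends) I = 11.62·e^(−0.0295·4/12) + 16.38·e^(−0.0295·8/12) + 10.02·e^(−0.0295·11/12) = 37.3200
Current forward F = (S − I)·e^(rT) = (558.21 − 37.3200)·e^(0.0295·18/12) = 520.8900 × 1.045244 = 544.4571
Value (long) = (F − K)·e^(−rT) = (544.4571 − 558.91) × 0.956715 = -13.8273
Value = -£13.83

-£13.83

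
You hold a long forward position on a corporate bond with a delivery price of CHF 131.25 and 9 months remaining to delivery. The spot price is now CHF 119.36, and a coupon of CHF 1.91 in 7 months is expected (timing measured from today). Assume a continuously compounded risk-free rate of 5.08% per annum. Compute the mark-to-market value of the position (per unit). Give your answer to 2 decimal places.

-CHF 8.84

PV(remaining coupons) I = 1.91·e^(−0.0508·7/12) = 1.8542
Current forward F = (S − I)·e^(rT) = (119.36 − 1.8542)·e^(0.0508·9/12) = 117.5058 × 1.038835 = 122.0691
Value (long) = (F − K)·e^(−rT) = (122.0691 − 131.25) × 0.962617 = -8.8377
Value = -CHF 8.84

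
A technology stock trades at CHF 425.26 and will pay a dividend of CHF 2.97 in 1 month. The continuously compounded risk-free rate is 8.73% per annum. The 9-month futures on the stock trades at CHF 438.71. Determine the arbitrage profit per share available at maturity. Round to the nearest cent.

PV(dividends) I = 2.97·e^(−0.0873·1/12) = 2.9485
Fair futures F* = (S − I)·e^(rT) = (425.26 − 2.9485)·e^0.065475 = 422.3115 × 1.067666 = 450.8876
Market CHF 438.71 < fair 450.8876: forward underpriced → reverse cash-and-carry (short the stock, invest proceeds at r, pay the dividends, go long the forward).
Profit at T = |F_mkt − F*| = |438.71 − 450.8876| = CHF 12.18 per share

CHF 12.18 per share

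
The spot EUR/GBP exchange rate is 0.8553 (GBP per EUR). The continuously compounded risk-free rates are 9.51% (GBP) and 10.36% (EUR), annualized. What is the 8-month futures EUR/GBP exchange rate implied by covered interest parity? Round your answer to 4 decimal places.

F = S·e^((r_GBP − r_EUR)T) = 0.8553 · e^((0.0951 − 0.1036) × 8/12)
= 0.8553 · e^-0.005667 = 0.8553 × 0.994349
F = 0.8505 GBP per EUR

0.8505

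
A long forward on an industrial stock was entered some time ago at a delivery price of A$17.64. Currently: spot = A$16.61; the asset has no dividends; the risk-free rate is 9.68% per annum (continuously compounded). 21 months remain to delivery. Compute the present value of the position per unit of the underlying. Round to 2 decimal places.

Current fair forward for the remaining 21 months: F = S·e^(r·T), r = 0.0968
F = 16.61 · e^(0.0968 × 21/12) = 16.61 × 1.184594 = 19.6761
Value of long forward = (F − K)·e^(−rT) = (19.6761 − 17.64) · e^(−0.0968·21/12)
= 2.0361 × 0.844171 = 1.72

A$1.72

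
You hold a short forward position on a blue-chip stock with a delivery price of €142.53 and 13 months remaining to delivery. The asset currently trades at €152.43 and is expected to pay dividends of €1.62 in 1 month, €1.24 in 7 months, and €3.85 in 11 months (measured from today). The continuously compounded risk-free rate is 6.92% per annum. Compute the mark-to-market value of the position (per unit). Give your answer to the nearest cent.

-€13.78

PV(remaining dividends) I = 1.62·e^(−0.0692·1/12) + 1.24·e^(−0.0692·7/12) + 3.85·e^(−0.0692·11/12) = 6.4150
Current forward F = (S − I)·e^(rT) = (152.43 − 6.4150)·e^(0.0692·13/12) = 146.0150 × 1.077848 = 157.3820
Value (long) = (F − K)·e^(−rT) = (157.3820 − 142.53) × 0.927774 = 13.7793
Short position value = −(long value) = -€13.78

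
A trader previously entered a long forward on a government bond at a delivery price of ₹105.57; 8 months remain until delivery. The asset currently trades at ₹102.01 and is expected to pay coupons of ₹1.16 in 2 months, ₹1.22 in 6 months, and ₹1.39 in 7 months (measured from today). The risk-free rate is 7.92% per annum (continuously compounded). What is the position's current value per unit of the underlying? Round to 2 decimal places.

-₹1.78

PV(remaining coupons) I = 1.16·e^(−0.0792·2/12) + 1.22·e^(−0.0792·6/12) + 1.39·e^(−0.0792·7/12) = 3.6447
Current forward F = (S − I)·e^(rT) = (102.01 − 3.6447)·e^(0.0792·8/12) = 98.3653 × 1.054219 = 103.6986
Value (long) = (F − K)·e^(−rT) = (103.6986 − 105.57) × 0.948570 = -1.7752
Value = -₹1.78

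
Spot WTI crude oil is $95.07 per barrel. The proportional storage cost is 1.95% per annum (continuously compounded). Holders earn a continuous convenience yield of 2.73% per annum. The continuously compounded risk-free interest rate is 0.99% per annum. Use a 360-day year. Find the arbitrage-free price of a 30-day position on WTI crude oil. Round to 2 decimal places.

$95.09 per barrel

Net carry = r + u − y = 0.0099 + 0.0195 − 0.0273 = 0.0021
F = S·e^((r+u−y)T) = 95.07 · e^(0.0021 × 30/360) = 95.07 · e^0.000175
= 95.07 × 1.000175 = $95.09 per barrel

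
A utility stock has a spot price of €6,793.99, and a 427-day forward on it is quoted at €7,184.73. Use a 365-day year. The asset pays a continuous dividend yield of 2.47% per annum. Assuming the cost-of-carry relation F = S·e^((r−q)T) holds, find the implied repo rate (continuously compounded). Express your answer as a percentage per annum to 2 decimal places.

From F = S·e^((r−q)T): (r − q) = ln(F/S)/T
ln(7184.73/6793.99) = ln(1.057513) = 0.055920
(r − q) = 0.055920 / (427/365) = 0.047800
r = ln(F/S)/T + q = 0.047800 + 0.0247 = 0.072500
r = 7.25%

7.25%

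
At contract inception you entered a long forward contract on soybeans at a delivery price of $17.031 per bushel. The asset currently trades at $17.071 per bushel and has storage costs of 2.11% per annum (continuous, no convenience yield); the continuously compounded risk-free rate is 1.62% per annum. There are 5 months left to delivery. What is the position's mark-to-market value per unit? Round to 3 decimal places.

Current fair forward for the remaining 5 months: F = S·e^((r + u)·T), (r + u) = 0.0162 + 0.0211 = 0.0373
F = 17.071 · e^(0.0373 × 5/12) = 17.071 × 1.015663 = 17.3384
Value of long forward = (F − K)·e^(−rT) = (17.3384 − 17.031) · e^(−0.0162·5/12)
= 0.3074 × 0.993273 = 0.305

$0.305 per bushel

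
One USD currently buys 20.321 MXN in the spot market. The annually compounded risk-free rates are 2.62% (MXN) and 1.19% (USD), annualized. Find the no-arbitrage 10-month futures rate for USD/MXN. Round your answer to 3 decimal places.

By covered interest parity, F = S · (1+r_MXN)^T / (1+r_USD)^T
= 20.321 × 1.021786 / 1.009907 = 20.321 × 1.011762
F = 20.560 MXN per USD

20.560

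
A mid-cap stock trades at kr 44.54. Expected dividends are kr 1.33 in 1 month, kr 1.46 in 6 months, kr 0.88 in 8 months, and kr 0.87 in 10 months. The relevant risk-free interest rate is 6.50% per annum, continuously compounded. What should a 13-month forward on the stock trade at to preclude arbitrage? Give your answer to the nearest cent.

kr 43.07

PV(dividends) I = 1.33·e^(−0.0650·1/12) + 1.46·e^(−0.0650·6/12) + 0.88·e^(−0.0650·8/12) + 0.87·e^(−0.0650·10/12)
I = 1.3228 + 1.4133 + 0.8427 + 0.8241 = 4.4029
F = (S − I)·e^(rT) = (44.54 − 4.4029) · e^(0.0650·13/12)
= 40.1371 · e^0.070417 = 40.1371 × 1.072956 = kr 43.07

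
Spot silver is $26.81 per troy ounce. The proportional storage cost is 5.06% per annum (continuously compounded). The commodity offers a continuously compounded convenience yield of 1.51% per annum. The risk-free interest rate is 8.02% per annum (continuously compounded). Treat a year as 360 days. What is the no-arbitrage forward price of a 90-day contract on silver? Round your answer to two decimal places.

$27.60 per troy ounce

Net carry = r + u − y = 0.0802 + 0.0506 − 0.0151 = 0.1157
F = S·e^((r+u−y)T) = 26.81 · e^(0.1157 × 90/360) = 26.81 · e^0.028925
= 26.81 × 1.029347 = $27.60 per troy ounce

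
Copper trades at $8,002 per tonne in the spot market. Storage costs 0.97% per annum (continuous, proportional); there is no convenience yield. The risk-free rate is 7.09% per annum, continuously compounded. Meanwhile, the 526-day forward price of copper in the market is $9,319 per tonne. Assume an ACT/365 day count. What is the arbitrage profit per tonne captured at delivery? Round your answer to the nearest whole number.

$331 per tonne

Fair forward: F* = S·e^(carry·T), with carry = (r + u) = 0.0709 + 0.0097 = 0.0806
F* = 8002 · e^(0.0806 × 526/365) = 8002 · e^0.116152 = 8002 × 1.123167 = $8987.5823
Market $9319 > fair $8987.5823: forward overpriced → cash-and-carry (buy spot, short the forward).
At maturity, profit = |F_mkt − F*| = |9319 − 8987.5823| = $331 per tonne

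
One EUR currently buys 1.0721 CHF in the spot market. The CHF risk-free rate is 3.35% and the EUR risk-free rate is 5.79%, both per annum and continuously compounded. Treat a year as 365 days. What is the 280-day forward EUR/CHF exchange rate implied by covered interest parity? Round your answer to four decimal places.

F = S·e^((r_CHF − r_EUR)T) = 1.0721 · e^((0.0335 − 0.0579) × 280/365)
= 1.0721 · e^-0.018718 = 1.0721 × 0.981456
F = 1.0522 CHF per EUR

1.0522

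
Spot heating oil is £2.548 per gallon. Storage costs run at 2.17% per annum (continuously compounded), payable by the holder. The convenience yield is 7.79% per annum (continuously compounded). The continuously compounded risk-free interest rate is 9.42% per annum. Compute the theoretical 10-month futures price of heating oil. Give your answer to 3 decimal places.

£2.630 per gallon

Net carry = r + u − y = 0.0942 + 0.0217 − 0.0779 = 0.0380
F = S·e^((r+u−y)T) = 2.548 · e^(0.0380 × 10/12) = 2.548 · e^0.031667
= 2.548 × 1.032174 = £2.630 per gallon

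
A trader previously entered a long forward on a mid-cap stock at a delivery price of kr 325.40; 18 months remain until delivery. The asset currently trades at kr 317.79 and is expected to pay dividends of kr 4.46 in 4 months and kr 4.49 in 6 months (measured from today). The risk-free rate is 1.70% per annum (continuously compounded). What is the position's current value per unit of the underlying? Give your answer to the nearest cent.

PV(remaining dividends) I = 4.46·e^(−0.0170·4/12) + 4.49·e^(−0.0170·6/12) = 8.8868
Current forward F = (S − I)·e^(rT) = (317.79 − 8.8868)·e^(0.0170·18/12) = 308.9032 × 1.025828 = 316.8816
Value (long) = (F − K)·e^(−rT) = (316.8816 − 325.40) × 0.974822 = -8.3039
Value = -kr 8.30

-kr 8.30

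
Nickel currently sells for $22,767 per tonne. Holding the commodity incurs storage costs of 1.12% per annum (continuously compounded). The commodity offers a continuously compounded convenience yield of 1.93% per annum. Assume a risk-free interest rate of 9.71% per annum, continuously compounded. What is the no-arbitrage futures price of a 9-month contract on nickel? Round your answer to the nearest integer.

$24,339 per tonne

Net carry = r + u − y = 0.0971 + 0.0112 − 0.0193 = 0.0890
F = S·e^((r+u−y)T) = 22767 · e^(0.0890 × 9/12) = 22767 · e^0.066750
= 22767 × 1.069028 = $24,339 per tonne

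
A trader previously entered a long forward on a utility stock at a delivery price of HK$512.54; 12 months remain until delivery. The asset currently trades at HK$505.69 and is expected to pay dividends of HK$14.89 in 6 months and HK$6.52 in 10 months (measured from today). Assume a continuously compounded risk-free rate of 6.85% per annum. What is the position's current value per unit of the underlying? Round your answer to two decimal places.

PV(remaining dividends) I = 14.89·e^(−0.0685·6/12) + 6.52·e^(−0.0685·10/12) = 20.5469
Current forward F = (S − I)·e^(rT) = (505.69 − 20.5469)·e^(0.0685·12/12) = 485.1431 × 1.070901 = 519.5402
Value (long) = (F − K)·e^(−rT) = (519.5402 − 512.54) × 0.933793 = 6.5367
Value = HK$6.54

HK$6.54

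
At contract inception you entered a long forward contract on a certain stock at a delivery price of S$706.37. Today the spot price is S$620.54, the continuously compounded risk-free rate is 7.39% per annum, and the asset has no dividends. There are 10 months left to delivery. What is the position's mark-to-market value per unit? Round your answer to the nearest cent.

-S$43.64

Current fair forward for the remaining 10 months: F = S·e^(r·T), r = 0.0739
F = 620.54 · e^(0.0739 × 10/12) = 620.54 × 1.063519 = 659.9561
Value of long forward = (F − K)·e^(−rT) = (659.9561 − 706.37) · e^(−0.0739·10/12)
= -46.4139 × 0.940275 = -43.64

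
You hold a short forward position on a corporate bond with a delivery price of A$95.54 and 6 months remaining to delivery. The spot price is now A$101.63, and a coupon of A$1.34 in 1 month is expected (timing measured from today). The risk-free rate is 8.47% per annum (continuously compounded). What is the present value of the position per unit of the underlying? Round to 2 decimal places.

PV(remaining coupons) I = 1.34·e^(−0.0847·1/12) = 1.3306
Current forward F = (S − I)·e^(rT) = (101.63 − 1.3306)·e^(0.0847·6/12) = 100.2994 × 1.043260 = 104.6384
Value (long) = (F − K)·e^(−rT) = (104.6384 − 95.54) × 0.958534 = 8.7211
Short position value = −(long value) = -A$8.72

-A$8.72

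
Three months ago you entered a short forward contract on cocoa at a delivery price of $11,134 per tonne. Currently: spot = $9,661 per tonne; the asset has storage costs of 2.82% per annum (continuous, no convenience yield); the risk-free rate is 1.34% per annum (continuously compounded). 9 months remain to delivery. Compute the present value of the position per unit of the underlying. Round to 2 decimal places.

$1155.16 per tonne

Current fair forward for the remaining 9 months: F = S·e^((r + u)·T), (r + u) = 0.0134 + 0.0282 = 0.0416
F = 9661 · e^(0.0416 × 9/12) = 9661 × 1.03169182 = 9967.1747
Value of long forward = (F − K)·e^(−rT) = (9967.1747 − 11134) · e^(−0.0134·9/12)
= -1166.8253 × 0.99000033 = -1155.16
Short position value = −(long value) = $1155.16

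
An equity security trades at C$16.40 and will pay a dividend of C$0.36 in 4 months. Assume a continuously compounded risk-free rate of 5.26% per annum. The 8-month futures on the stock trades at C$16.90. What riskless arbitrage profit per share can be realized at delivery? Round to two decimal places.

C$0.28 per share

PV(dividends) I = 0.36·e^(−0.0526·4/12) = 0.3537
Fair futures F* = (S − I)·e^(rT) = (16.40 − 0.3537)·e^0.035067 = 16.0463 × 1.035689 = 16.6190
Market C$16.90 > fair 16.6190: forward overpriced → cash-and-carry (borrow at r, buy the stock and collect the dividends, short the forward).
Profit at T = |F_mkt − F*| = |16.90 − 16.6190| = C$0.28 per share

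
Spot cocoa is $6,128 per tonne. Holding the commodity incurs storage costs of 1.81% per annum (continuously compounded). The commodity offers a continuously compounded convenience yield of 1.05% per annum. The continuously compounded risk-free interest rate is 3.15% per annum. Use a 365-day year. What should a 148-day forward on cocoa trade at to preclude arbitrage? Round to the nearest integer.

Net carry = r + u − y = 0.0315 + 0.0181 − 0.0105 = 0.0391
F = S·e^((r+u−y)T) = 6128 · e^(0.0391 × 148/365) = 6128 · e^0.015854
= 6128 × 1.015980 = $6,226 per tonne

$6,226 per tonne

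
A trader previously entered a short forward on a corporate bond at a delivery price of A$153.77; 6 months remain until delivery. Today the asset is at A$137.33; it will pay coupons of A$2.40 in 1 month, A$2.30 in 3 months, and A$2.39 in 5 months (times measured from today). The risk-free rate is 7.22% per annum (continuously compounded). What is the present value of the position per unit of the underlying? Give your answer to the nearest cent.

PV(remaining coupons) I = 2.40·e^(−0.0722·1/12) + 2.30·e^(−0.0722·3/12) + 2.39·e^(−0.0722·5/12) = 6.9636
Current forward F = (S − I)·e^(rT) = (137.33 − 6.9636)·e^(0.0722·6/12) = 130.3664 × 1.036760 = 135.1587
Value (long) = (F − K)·e^(−rT) = (135.1587 − 153.77) × 0.964544 = -17.9514
Short position value = −(long value) = A$17.95

A$17.95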